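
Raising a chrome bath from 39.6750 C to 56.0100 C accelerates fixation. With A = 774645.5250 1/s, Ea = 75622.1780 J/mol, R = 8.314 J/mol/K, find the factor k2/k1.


T1 = 39.6750 + 273.15 = 312.8250 K; T2 = 56.0100 + 273.15 = 329.1600 K
k1 = A * exp(-Ea/(R*T1)) = 774645.5250 * exp(-75622.1780/(8.314*312.8250)) = 1.8259e-07 1/s
k2 = A * exp(-Ea/(R*T2)) = 774645.5250 * exp(-75622.1780/(8.314*329.1600)) = 7.7291e-07 1/s
k2/k1 = 7.7291e-07 / 1.8259e-07 = 4.2331


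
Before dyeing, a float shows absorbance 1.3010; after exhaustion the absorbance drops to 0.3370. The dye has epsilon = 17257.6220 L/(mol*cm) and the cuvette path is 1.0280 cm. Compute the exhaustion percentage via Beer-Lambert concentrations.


c_initial = A_i / (epsilon * l) = 1.3010 / (17257.6220 * 1.0280) = 7.3334e-05 mol/L
c_final = A_f / (epsilon * l) = 0.3370 / (17257.6220 * 1.0280) = 1.8996e-05 mol/L
Exhaustion = (c_initial - c_final) / c_initial * 100 = (7.3334e-05 - 1.8996e-05) / 7.3334e-05 * 100 = 74.0968 %


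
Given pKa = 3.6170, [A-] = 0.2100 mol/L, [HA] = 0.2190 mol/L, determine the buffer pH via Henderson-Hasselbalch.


ratio = [A-] / [HA] = 0.2100 / 0.2190 = 0.9589
log10(ratio) = -0.0182248
pH = pKa + log10(ratio) = 3.6170 - 0.0182248 = 3.5988


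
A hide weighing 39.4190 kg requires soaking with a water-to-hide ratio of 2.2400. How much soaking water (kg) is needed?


Formula: Water = hide_weight * ratio
Substituting: Water = 39.4190 * 2.2400
Result: 88.2986 kg


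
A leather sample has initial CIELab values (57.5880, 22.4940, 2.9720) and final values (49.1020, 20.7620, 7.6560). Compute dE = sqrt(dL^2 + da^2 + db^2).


dL = -8.4860, da = -1.7320, db = 4.6840
dE = sqrt((-8.4860)^2 + (-1.7320)^2 + 4.6840^2) = 9.8464


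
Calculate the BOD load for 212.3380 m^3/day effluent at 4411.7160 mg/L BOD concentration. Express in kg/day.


Formula: BOD_load = volume * conc / 1000
Substituting: BOD_load = 212.3380 * 4411.7160 / 1000
Result: 936.7750 kg/day


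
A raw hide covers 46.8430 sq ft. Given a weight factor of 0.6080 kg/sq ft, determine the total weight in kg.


Formula: Weight = area * weight_per_sqft
Substituting: Weight = 46.8430 * 0.6080
Result: 28.4805 kg


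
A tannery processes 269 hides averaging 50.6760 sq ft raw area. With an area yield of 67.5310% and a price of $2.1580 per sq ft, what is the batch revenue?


Raw_total = N * avg_area = 269 * 50.6760 = 13631.8440 sq ft
Finished = Raw_total * yield / 100 = 13631.8440 * 67.5310 / 100 = 9205.7206 sq ft
Value = Finished * price = 9205.7206 * 2.1580 = 19865.9450 $


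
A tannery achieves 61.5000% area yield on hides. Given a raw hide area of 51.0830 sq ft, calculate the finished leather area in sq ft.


Formula: finished = raw * yield / 100
Substituting: finished = 51.0830 * 61.5000 / 100
Result: 31.4160 sq ft


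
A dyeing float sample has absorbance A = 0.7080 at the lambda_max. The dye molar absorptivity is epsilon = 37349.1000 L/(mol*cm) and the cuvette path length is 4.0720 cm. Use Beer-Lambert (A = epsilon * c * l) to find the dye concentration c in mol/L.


Formula: c = A / (epsilon * l)
Substituting: c = 0.7080 / (37349.1000 * 4.0720)
Result: 4.6553e-06 mol/L


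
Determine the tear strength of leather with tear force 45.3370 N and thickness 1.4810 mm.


Formula: Tear strength = force / thickness
Substituting: Tear strength = 45.3370 / 1.4810
Result: 30.6124 N/mm


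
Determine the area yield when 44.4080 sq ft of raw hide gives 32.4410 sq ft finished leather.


Formula: Yield = finished / raw * 100
Substituting: Yield = 32.4410 / 44.4080 * 100
Result: 73.0522 %


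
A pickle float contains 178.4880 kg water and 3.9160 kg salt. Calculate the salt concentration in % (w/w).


Formula: Conc = salt / (water + salt) * 100
Substituting: Conc = 3.9160 / (178.4880 + 3.9160) * 100
Result: 2.1469 %


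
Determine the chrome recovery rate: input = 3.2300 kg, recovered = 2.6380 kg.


Formula: Recovery = recovered / input * 100
Substituting: Recovery = 2.6380 / 3.2300 * 100
Result: 81.6718 %


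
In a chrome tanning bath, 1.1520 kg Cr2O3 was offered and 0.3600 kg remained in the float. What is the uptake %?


Formula: Uptake = (offered - residual) / offered * 100
Substituting: Uptake = (1.1520 - 0.3600) / 1.1520 * 100
Result: 68.7500 %


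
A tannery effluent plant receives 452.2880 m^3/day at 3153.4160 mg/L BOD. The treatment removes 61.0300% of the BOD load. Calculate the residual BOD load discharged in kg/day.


Load_in = volume * conc / 1000 = 452.2880 * 3153.4160 / 1000 = 1426.2522 kg/day
Removed = Load_in * eff / 100 = 1426.2522 * 61.0300 / 100 = 870.4417 kg/day
Load_out = Load_in - Removed = 1426.2522 - 870.4417 = 555.8105 kg/day


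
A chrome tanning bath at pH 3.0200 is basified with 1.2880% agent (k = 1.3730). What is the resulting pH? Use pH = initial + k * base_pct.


Formula: pH_final = pH_initial + k * base_pct
Substituting: pH_final = 3.0200 + 1.3730 * 1.2880
Result: 4.7884


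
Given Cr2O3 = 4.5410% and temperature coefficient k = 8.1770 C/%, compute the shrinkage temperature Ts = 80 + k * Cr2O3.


Formula: Ts = 80 + k * Cr2O3
Substituting: Ts = 80 + 8.1770 * 4.5410
Result: 117.1318 C


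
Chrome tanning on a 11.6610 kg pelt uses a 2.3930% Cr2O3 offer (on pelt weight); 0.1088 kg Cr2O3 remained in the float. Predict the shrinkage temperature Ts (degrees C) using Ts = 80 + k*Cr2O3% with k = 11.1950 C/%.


Offered = pelt * offer_pct / 100 = 11.6610 * 2.3930 / 100 = 0.2790 kg
Uptake = offered - residual = 0.2790 - 0.1088 = 0.1702 kg
Cr2O3% on pelt = uptake / pelt * 100 = 0.1702 / 11.6610 * 100 = 1.4600 %
Ts = 80 + k * Cr2O3% = 80 + 11.1950 * 1.4600 = 96.3444 C


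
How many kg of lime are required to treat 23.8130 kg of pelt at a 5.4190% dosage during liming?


Formula: Lime = substrate * pct / 100
Substituting: Lime = 23.8130 * 5.4190 / 100
Result: 1.2904 kg


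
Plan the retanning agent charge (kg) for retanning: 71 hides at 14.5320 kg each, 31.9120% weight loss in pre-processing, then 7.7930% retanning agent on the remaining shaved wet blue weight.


Total_raw = N * avg_wt = 71 * 14.5320 = 1031.7720 kg
Substrate = Total_raw * (1 - loss/100) = 1031.7720 * (1 - 31.9120/100) = 702.5129 kg
Retan = Substrate * pct / 100 = 702.5129 * 7.7930 / 100 = 54.7468 kg


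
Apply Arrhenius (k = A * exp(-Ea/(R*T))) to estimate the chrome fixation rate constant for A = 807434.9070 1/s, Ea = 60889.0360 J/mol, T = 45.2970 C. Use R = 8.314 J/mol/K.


T_K = T_C + 273.15 = 45.2970 + 273.15 = 318.4470 K
exponent = -Ea / (R * T_K) = -60889.0360 / (8.314 * 318.4470) = -22.9981
k = A * exp(exponent) = 807434.9070 * exp(-22.9981) = 8.3016e-05 1/s


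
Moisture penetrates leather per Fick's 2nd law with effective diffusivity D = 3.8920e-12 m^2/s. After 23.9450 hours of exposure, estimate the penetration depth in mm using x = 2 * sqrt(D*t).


t = 23.9450 hr * 3600 = 86202.0000 s
D * t = 3.8920e-12 * 86202.0000 = 3.3550e-07
x = 2 * sqrt(D*t) = 2 * sqrt(3.3550e-07) = 0.00115844 m = 1.1584 mm


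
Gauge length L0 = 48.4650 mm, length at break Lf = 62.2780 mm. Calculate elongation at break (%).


Formula: Elongation = (Lf - L0) / L0 * 100
Substituting: Elongation = (62.2780 - 48.4650) / 48.4650 * 100
Result: 28.5010 %


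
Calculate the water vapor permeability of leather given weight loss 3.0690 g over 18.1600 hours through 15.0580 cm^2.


Formula: WVP = loss / (area * time)
Substituting: WVP = 3.0690 / (15.0580 * 18.1600)
Result: 0.0112231 g/(cm^2*hr)


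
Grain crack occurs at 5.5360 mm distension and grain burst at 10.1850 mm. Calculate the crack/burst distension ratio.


Formula: Ratio = crack / burst
Substituting: Ratio = 5.5360 / 10.1850
Result: 0.5435


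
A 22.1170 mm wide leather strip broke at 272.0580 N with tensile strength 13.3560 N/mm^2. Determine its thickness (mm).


Formula: t = F / (TS * w)
Substituting: t = 272.0580 / (13.3560 * 22.1170)
Result: 0.9210 mm


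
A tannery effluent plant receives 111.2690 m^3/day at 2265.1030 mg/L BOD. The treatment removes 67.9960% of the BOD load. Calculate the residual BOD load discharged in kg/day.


Load_in = volume * conc / 1000 = 111.2690 * 2265.1030 / 1000 = 252.0357 kg/day
Removed = Load_in * eff / 100 = 252.0357 * 67.9960 / 100 = 171.3742 kg/day
Load_out = Load_in - Removed = 252.0357 - 171.3742 = 80.6615 kg/day


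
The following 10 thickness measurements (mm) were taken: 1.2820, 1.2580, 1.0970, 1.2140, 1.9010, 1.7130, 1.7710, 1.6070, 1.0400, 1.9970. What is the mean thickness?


Formula: Average = sum / n
Substituting: Average = 14.8800 / 10
Result: 1.4880 mm


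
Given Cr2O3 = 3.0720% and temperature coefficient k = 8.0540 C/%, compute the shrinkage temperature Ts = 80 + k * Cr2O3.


Formula: Ts = 80 + k * Cr2O3
Substituting: Ts = 80 + 8.0540 * 3.0720
Result: 104.7419 C


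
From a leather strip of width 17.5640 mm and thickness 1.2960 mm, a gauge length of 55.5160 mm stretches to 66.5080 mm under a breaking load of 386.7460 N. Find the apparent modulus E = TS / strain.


TS = F / (w * t) = 386.7460 / (17.5640 * 1.2960) = 16.9902 N/mm^2
strain = (Lf - L0) / L0 = (66.5080 - 55.5160) / 55.5160 = 0.1980
E = TS / strain = 16.9902 / 0.1980 = 85.8102 N/mm^2


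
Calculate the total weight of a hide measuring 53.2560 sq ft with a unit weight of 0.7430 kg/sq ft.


Formula: Weight = area * weight_per_sqft
Substituting: Weight = 53.2560 * 0.7430
Result: 39.5692 kg


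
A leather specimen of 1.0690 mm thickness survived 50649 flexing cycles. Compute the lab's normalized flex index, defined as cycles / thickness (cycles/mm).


Formula: Index = cycles / thickness
Substituting: Index = 50649 / 1.0690
Result: 47379.7942 cycles/mm


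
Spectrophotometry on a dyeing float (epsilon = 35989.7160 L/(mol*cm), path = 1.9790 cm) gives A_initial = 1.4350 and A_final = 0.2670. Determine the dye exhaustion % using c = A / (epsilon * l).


c_initial = A_i / (epsilon * l) = 1.4350 / (35989.7160 * 1.9790) = 2.0148e-05 mol/L
c_final = A_f / (epsilon * l) = 0.2670 / (35989.7160 * 1.9790) = 3.7488e-06 mol/L
Exhaustion = (c_initial - c_final) / c_initial * 100 = (2.0148e-05 - 3.7488e-06) / 2.0148e-05 * 100 = 81.3937 %


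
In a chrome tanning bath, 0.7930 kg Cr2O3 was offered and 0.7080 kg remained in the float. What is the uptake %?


Formula: Uptake = (offered - residual) / offered * 100
Substituting: Uptake = (0.7930 - 0.7080) / 0.7930 * 100
Result: 10.7188 %


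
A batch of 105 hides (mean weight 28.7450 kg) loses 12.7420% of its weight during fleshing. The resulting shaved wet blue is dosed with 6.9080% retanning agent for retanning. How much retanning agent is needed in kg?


Total_raw = N * avg_wt = 105 * 28.7450 = 3018.2250 kg
Substrate = Total_raw * (1 - loss/100) = 3018.2250 * (1 - 12.7420/100) = 2633.6428 kg
Retan = Substrate * pct / 100 = 2633.6428 * 6.9080 / 100 = 181.9320 kg


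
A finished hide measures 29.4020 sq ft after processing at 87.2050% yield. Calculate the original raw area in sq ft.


Formula: raw = finished * 100 / yield
Substituting: raw = 29.4020 * 100 / 87.2050
Result: 33.7160 sq ft


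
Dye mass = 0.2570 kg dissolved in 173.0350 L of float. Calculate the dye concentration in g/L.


Formula: Conc = dye_mass(kg) / volume(L) * 1000
Substituting: Conc = 0.2570 / 173.0350 * 1000
Result: 1.4852 g/L


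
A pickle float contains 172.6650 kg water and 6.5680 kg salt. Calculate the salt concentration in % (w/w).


Formula: Conc = salt / (water + salt) * 100
Substituting: Conc = 6.5680 / (172.6650 + 6.5680) * 100
Result: 3.6645 %


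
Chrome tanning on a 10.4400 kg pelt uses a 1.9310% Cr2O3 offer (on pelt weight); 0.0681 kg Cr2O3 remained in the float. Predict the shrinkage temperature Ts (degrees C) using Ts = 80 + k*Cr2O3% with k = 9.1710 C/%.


Offered = pelt * offer_pct / 100 = 10.4400 * 1.9310 / 100 = 0.2016 kg
Uptake = offered - residual = 0.2016 - 0.0681 = 0.1335 kg
Cr2O3% on pelt = uptake / pelt * 100 = 0.1335 / 10.4400 * 100 = 1.2787 %
Ts = 80 + k * Cr2O3% = 80 + 9.1710 * 1.2787 = 91.7270 C


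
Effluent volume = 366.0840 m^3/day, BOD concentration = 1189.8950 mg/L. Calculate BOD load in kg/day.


Formula: BOD_load = volume * conc / 1000
Substituting: BOD_load = 366.0840 * 1189.8950 / 1000
Result: 435.6015 kg/day


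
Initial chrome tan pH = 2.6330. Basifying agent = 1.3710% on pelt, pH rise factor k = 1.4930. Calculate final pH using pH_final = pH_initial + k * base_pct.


Formula: pH_final = pH_initial + k * base_pct
Substituting: pH_final = 2.6330 + 1.4930 * 1.3710
Result: 4.6799


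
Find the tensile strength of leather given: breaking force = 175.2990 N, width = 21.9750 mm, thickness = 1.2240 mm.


Formula: TS = force / (width * thickness)
Substituting: TS = 175.2990 / (21.9750 * 1.2240)
Result: 6.5173 N/mm^2


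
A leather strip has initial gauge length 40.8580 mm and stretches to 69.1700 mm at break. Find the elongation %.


Formula: Elongation = (Lf - L0) / L0 * 100
Substituting: Elongation = (69.1700 - 40.8580) / 40.8580 * 100
Result: 69.2937 %


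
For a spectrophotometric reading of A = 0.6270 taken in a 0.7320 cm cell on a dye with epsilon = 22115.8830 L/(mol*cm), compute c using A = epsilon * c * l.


Formula: c = A / (epsilon * l)
Substituting: c = 0.6270 / (22115.8830 * 0.7320)
Result: 3.8730e-05 mol/L


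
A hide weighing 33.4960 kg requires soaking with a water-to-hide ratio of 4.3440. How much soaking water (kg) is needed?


Formula: Water = hide_weight * ratio
Substituting: Water = 33.4960 * 4.3440
Result: 145.5066 kg


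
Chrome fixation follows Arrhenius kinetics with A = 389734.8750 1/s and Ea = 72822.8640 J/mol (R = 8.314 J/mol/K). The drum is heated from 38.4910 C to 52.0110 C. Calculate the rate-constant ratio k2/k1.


T1 = 38.4910 + 273.15 = 311.6410 K; T2 = 52.0110 + 273.15 = 325.1610 K
k1 = A * exp(-Ea/(R*T1)) = 389734.8750 * exp(-72822.8640/(8.314*311.6410)) = 2.4231e-07 1/s
k2 = A * exp(-Ea/(R*T2)) = 389734.8750 * exp(-72822.8640/(8.314*325.1610)) = 7.7966e-07 1/s
k2/k1 = 7.7966e-07 / 2.4231e-07 = 3.2176


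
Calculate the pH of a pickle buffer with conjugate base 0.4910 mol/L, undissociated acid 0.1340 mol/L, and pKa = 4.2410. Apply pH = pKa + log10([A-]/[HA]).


ratio = [A-] / [HA] = 0.4910 / 0.1340 = 3.6642
log10(ratio) = 0.5640
pH = pKa + log10(ratio) = 4.2410 + 0.5640 = 4.8050


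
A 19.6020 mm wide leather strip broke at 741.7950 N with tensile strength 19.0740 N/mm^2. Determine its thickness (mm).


Formula: t = F / (TS * w)
Substituting: t = 741.7950 / (19.0740 * 19.6020)
Result: 1.9840 mm


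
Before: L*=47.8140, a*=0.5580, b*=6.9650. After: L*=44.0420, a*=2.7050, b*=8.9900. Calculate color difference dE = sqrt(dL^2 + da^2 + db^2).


dL = -3.7720, da = 2.1470, db = 2.0250
dE = sqrt((-3.7720)^2 + 2.1470^2 + 2.0250^2) = 4.7894


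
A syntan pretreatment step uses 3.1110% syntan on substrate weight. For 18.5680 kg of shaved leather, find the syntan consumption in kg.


Formula: Syntan = substrate * pct / 100
Substituting: Syntan = 18.5680 * 3.1110 / 100
Result: 0.5777 kg


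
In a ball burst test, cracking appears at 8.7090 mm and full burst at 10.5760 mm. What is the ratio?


Formula: Ratio = crack / burst
Substituting: Ratio = 8.7090 / 10.5760
Result: 0.8235


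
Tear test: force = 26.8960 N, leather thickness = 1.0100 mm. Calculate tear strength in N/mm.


Formula: Tear strength = force / thickness
Substituting: Tear strength = 26.8960 / 1.0100
Result: 26.6297 N/mm


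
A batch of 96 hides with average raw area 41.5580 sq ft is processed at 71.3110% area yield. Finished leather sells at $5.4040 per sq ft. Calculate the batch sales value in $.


Raw_total = N * avg_area = 96 * 41.5580 = 3989.5680 sq ft
Finished = Raw_total * yield / 100 = 3989.5680 * 71.3110 / 100 = 2845.0008 sq ft
Value = Finished * price = 2845.0008 * 5.4040 = 15374.3845 $


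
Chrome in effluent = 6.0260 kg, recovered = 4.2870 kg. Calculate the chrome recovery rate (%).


Formula: Recovery = recovered / input * 100
Substituting: Recovery = 4.2870 / 6.0260 * 100
Result: 71.1417 %


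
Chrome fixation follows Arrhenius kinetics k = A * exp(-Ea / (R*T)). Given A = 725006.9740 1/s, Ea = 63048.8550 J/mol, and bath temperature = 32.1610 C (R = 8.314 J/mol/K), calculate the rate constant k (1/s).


T_K = T_C + 273.15 = 32.1610 + 273.15 = 305.3110 K
exponent = -Ea / (R * T_K) = -63048.8550 / (8.314 * 305.3110) = -24.8385
k = A * exp(exponent) = 725006.9740 * exp(-24.8385) = 1.1834e-05 1/s


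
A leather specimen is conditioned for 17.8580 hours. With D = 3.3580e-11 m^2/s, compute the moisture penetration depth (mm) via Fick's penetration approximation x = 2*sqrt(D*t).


t = 17.8580 hr * 3600 = 64288.8000 s
D * t = 3.3580e-11 * 64288.8000 = 2.1588e-06
x = 2 * sqrt(D*t) = 2 * sqrt(2.1588e-06) = 0.00293858 m = 2.9386 mm


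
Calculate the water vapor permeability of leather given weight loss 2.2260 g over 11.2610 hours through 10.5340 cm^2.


Formula: WVP = loss / (area * time)
Substituting: WVP = 2.2260 / (10.5340 * 11.2610)
Result: 0.0187653 g/(cm^2*hr)


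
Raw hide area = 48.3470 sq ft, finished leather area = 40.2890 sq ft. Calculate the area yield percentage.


Formula: Yield = finished / raw * 100
Substituting: Yield = 40.2890 / 48.3470 * 100
Result: 83.3330 %


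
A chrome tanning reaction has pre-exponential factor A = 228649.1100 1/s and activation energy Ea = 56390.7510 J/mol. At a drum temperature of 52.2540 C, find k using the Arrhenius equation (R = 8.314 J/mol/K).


T_K = T_C + 273.15 = 52.2540 + 273.15 = 325.4040 K
exponent = -Ea / (R * T_K) = -56390.7510 / (8.314 * 325.4040) = -20.8437
k = A * exp(exponent) = 228649.1100 * exp(-20.8437) = 2.0270e-04 1/s


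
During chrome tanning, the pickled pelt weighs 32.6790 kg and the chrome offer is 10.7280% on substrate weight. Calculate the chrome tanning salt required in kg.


Formula: Chrome = substrate * pct / 100
Substituting: Chrome = 32.6790 * 10.7280 / 100
Result: 3.5058 kg


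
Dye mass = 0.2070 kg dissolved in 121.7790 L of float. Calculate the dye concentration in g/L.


Formula: Conc = dye_mass(kg) / volume(L) * 1000
Substituting: Conc = 0.2070 / 121.7790 * 1000
Result: 1.6998 g/L


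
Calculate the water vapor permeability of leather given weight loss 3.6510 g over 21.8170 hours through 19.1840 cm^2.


Formula: WVP = loss / (area * time)
Substituting: WVP = 3.6510 / (19.1840 * 21.8170)
Result: 0.00872324 g/(cm^2*hr)


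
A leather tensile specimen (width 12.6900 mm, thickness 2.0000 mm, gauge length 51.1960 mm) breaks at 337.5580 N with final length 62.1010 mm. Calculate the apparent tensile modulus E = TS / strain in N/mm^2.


TS = F / (w * t) = 337.5580 / (12.6900 * 2.0000) = 13.3002 N/mm^2
strain = (Lf - L0) / L0 = (62.1010 - 51.1960) / 51.1960 = 0.2130
E = TS / strain = 13.3002 / 0.2130 = 62.4406 N/mm^2


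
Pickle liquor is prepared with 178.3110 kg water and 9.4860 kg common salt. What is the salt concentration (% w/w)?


Formula: Conc = salt / (water + salt) * 100
Substituting: Conc = 9.4860 / (178.3110 + 9.4860) * 100
Result: 5.0512 %


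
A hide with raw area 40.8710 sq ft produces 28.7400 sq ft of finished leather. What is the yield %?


Formula: Yield = finished / raw * 100
Substituting: Yield = 28.7400 / 40.8710 * 100
Result: 70.3188 %


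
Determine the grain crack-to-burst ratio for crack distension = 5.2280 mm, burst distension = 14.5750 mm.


Formula: Ratio = crack / burst
Substituting: Ratio = 5.2280 / 14.5750
Result: 0.3587


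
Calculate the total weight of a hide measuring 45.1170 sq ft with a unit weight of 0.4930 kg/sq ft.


Formula: Weight = area * weight_per_sqft
Substituting: Weight = 45.1170 * 0.4930
Result: 22.2427 kg


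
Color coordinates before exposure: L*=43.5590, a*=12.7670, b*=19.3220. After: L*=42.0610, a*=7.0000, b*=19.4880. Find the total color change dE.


dL = -1.4980, da = -5.7670, db = 0.1660
dE = sqrt((-1.4980)^2 + (-5.7670)^2 + 0.1660^2) = 5.9607


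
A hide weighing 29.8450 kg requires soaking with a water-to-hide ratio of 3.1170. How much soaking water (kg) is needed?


Formula: Water = hide_weight * ratio
Substituting: Water = 29.8450 * 3.1170
Result: 93.0269 kg


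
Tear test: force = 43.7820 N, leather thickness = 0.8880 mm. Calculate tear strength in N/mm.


Formula: Tear strength = force / thickness
Substituting: Tear strength = 43.7820 / 0.8880
Result: 49.3041 N/mm


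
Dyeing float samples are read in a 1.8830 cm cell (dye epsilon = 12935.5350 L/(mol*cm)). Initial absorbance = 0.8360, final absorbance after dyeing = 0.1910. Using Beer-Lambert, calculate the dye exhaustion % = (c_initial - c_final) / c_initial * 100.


c_initial = A_i / (epsilon * l) = 0.8360 / (12935.5350 * 1.8830) = 3.4322e-05 mol/L
c_final = A_f / (epsilon * l) = 0.1910 / (12935.5350 * 1.8830) = 7.8415e-06 mol/L
Exhaustion = (c_initial - c_final) / c_initial * 100 = (3.4322e-05 - 7.8415e-06) / 3.4322e-05 * 100 = 77.1531 %


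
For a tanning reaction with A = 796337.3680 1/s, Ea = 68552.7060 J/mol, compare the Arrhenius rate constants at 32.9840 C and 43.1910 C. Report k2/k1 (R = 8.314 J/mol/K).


T1 = 32.9840 + 273.15 = 306.1340 K; T2 = 43.1910 + 273.15 = 316.3410 K
k1 = A * exp(-Ea/(R*T1)) = 796337.3680 * exp(-68552.7060/(8.314*306.1340)) = 1.5986e-06 1/s
k2 = A * exp(-Ea/(R*T2)) = 796337.3680 * exp(-68552.7060/(8.314*316.3410)) = 3.8122e-06 1/s
k2/k1 = 3.8122e-06 / 1.5986e-06 = 2.3846


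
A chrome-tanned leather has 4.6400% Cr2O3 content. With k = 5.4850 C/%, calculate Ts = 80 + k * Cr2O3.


Formula: Ts = 80 + k * Cr2O3
Substituting: Ts = 80 + 5.4850 * 4.6400
Result: 105.4504 C


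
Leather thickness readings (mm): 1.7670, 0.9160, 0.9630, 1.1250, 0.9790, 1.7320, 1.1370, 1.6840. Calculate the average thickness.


Formula: Average = sum / n
Substituting: Average = 10.3030 / 8
Result: 1.2879 mm


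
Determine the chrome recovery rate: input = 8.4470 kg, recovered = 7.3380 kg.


Formula: Recovery = recovered / input * 100
Substituting: Recovery = 7.3380 / 8.4470 * 100
Result: 86.8711 %


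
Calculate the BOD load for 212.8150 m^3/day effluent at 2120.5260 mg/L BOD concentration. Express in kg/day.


Formula: BOD_load = volume * conc / 1000
Substituting: BOD_load = 212.8150 * 2120.5260 / 1000
Result: 451.2797 kg/day


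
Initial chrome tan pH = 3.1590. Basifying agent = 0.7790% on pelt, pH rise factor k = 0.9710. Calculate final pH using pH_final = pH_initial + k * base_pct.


Formula: pH_final = pH_initial + k * base_pct
Substituting: pH_final = 3.1590 + 0.9710 * 0.7790
Result: 3.9154


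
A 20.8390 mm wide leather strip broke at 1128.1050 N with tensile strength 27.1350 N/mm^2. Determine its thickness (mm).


Formula: t = F / (TS * w)
Substituting: t = 1128.1050 / (27.1350 * 20.8390)
Result: 1.9950 mm


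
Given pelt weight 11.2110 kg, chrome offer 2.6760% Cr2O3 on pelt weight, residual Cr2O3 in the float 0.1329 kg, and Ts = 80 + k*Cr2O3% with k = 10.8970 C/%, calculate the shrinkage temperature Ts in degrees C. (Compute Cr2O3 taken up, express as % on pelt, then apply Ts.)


Offered = pelt * offer_pct / 100 = 11.2110 * 2.6760 / 100 = 0.3000 kg
Uptake = offered - residual = 0.3000 - 0.1329 = 0.1671 kg
Cr2O3% on pelt = uptake / pelt * 100 = 0.1671 / 11.2110 * 100 = 1.4906 %
Ts = 80 + k * Cr2O3% = 80 + 10.8970 * 1.4906 = 96.2426 C


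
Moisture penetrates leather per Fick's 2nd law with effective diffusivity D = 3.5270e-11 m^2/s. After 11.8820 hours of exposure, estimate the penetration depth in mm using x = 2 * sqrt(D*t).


t = 11.8820 hr * 3600 = 42775.2000 s
D * t = 3.5270e-11 * 42775.2000 = 1.5087e-06
x = 2 * sqrt(D*t) = 2 * sqrt(1.5087e-06) = 0.00245657 m = 2.4566 mm


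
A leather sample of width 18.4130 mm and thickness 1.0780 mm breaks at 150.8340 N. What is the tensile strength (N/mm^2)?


Formula: TS = force / (width * thickness)
Substituting: TS = 150.8340 / (18.4130 * 1.0780)
Result: 7.5990 N/mm^2


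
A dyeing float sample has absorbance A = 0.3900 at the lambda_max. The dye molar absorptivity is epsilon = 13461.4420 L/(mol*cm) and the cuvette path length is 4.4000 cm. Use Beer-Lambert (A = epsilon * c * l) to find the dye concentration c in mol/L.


Formula: c = A / (epsilon * l)
Substituting: c = 0.3900 / (13461.4420 * 4.4000)
Result: 6.5845e-06 mol/L


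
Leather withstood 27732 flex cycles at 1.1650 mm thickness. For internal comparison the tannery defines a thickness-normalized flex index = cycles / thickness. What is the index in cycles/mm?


Formula: Index = cycles / thickness
Substituting: Index = 27732 / 1.1650
Result: 23804.2918 cycles/mm


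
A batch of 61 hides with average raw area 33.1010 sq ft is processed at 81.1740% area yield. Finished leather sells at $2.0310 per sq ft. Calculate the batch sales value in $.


Raw_total = N * avg_area = 61 * 33.1010 = 2019.1610 sq ft
Finished = Raw_total * yield / 100 = 2019.1610 * 81.1740 / 100 = 1639.0338 sq ft
Value = Finished * price = 1639.0338 * 2.0310 = 3328.8775 $


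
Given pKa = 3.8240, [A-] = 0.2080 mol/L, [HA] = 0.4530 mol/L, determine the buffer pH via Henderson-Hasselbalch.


ratio = [A-] / [HA] = 0.2080 / 0.4530 = 0.4592
log10(ratio) = -0.3380
pH = pKa + log10(ratio) = 3.8240 - 0.3380 = 3.4860


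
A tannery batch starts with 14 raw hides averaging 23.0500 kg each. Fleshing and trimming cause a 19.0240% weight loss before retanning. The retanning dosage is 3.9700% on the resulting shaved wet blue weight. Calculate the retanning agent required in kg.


Total_raw = N * avg_wt = 14 * 23.0500 = 322.7000 kg
Substrate = Total_raw * (1 - loss/100) = 322.7000 * (1 - 19.0240/100) = 261.3096 kg
Retan = Substrate * pct / 100 = 261.3096 * 3.9700 / 100 = 10.3740 kg


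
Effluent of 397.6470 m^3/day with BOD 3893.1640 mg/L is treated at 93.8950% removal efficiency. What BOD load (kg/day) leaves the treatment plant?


Load_in = volume * conc / 1000 = 397.6470 * 3893.1640 / 1000 = 1548.1050 kg/day
Removed = Load_in * eff / 100 = 1548.1050 * 93.8950 / 100 = 1453.5932 kg/day
Load_out = Load_in - Removed = 1548.1050 - 1453.5932 = 94.5118 kg/day


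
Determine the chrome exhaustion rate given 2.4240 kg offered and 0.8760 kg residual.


Formula: Uptake = (offered - residual) / offered * 100
Substituting: Uptake = (2.4240 - 0.8760) / 2.4240 * 100
Result: 63.8614 %


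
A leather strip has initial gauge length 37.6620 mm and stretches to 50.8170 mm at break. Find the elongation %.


Formula: Elongation = (Lf - L0) / L0 * 100
Substituting: Elongation = (50.8170 - 37.6620) / 37.6620 * 100
Result: 34.9291 %


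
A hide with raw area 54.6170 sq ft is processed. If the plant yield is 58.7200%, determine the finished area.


Formula: finished = raw * yield / 100
Substituting: finished = 54.6170 * 58.7200 / 100
Result: 32.0711 sq ft


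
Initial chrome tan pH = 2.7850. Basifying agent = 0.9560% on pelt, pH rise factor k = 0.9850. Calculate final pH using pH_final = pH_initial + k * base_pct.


Formula: pH_final = pH_initial + k * base_pct
Substituting: pH_final = 2.7850 + 0.9850 * 0.9560
Result: 3.7267


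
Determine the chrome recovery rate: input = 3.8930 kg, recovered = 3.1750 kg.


Formula: Recovery = recovered / input * 100
Substituting: Recovery = 3.1750 / 3.8930 * 100
Result: 81.5566 %


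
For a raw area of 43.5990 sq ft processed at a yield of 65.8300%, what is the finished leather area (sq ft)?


Formula: finished = raw * yield / 100
Substituting: finished = 43.5990 * 65.8300 / 100
Result: 28.7012 sq ft


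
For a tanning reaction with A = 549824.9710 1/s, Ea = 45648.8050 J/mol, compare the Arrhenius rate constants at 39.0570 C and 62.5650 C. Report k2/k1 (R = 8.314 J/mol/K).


T1 = 39.0570 + 273.15 = 312.2070 K; T2 = 62.5650 + 273.15 = 335.7150 K
k1 = A * exp(-Ea/(R*T1)) = 549824.9710 * exp(-45648.8050/(8.314*312.2070)) = 0.0126634 1/s
k2 = A * exp(-Ea/(R*T2)) = 549824.9710 * exp(-45648.8050/(8.314*335.7150)) = 0.043388 1/s
k2/k1 = 0.043388 / 0.0126634 = 3.4262


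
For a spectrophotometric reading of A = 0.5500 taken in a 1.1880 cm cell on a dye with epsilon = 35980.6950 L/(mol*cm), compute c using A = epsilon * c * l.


Formula: c = A / (epsilon * l)
Substituting: c = 0.5500 / (35980.6950 * 1.1880)
Result: 1.2867e-05 mol/L


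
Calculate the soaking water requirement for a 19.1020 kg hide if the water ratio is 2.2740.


Formula: Water = hide_weight * ratio
Substituting: Water = 19.1020 * 2.2740
Result: 43.4379 kg


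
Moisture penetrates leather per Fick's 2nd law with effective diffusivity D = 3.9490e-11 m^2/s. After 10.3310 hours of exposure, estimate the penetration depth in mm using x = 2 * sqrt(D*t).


t = 10.3310 hr * 3600 = 37191.6000 s
D * t = 3.9490e-11 * 37191.6000 = 1.4687e-06
x = 2 * sqrt(D*t) = 2 * sqrt(1.4687e-06) = 0.0024238 m = 2.4238 mm


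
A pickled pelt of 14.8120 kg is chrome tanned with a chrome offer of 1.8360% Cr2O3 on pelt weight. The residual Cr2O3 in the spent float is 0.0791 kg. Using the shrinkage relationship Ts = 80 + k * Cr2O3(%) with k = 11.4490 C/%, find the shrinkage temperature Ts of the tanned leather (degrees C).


Offered = pelt * offer_pct / 100 = 14.8120 * 1.8360 / 100 = 0.2719 kg
Uptake = offered - residual = 0.2719 - 0.0791 = 0.1928 kg
Cr2O3% on pelt = uptake / pelt * 100 = 0.1928 / 14.8120 * 100 = 1.3020 %
Ts = 80 + k * Cr2O3% = 80 + 11.4490 * 1.3020 = 94.9063 C


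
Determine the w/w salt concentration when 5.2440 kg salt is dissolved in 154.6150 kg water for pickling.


Formula: Conc = salt / (water + salt) * 100
Substituting: Conc = 5.2440 / (154.6150 + 5.2440) * 100
Result: 3.2804 %


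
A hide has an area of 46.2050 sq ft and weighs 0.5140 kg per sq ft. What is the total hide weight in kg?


Formula: Weight = area * weight_per_sqft
Substituting: Weight = 46.2050 * 0.5140
Result: 23.7494 kg


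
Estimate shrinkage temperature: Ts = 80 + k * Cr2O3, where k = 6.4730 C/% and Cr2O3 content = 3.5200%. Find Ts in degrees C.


Formula: Ts = 80 + k * Cr2O3
Substituting: Ts = 80 + 6.4730 * 3.5200
Result: 102.7850 C


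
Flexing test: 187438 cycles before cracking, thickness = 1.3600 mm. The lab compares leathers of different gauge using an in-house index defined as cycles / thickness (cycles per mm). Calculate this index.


Formula: Index = cycles / thickness
Substituting: Index = 187438 / 1.3600
Result: 137822.0588 cycles/mm


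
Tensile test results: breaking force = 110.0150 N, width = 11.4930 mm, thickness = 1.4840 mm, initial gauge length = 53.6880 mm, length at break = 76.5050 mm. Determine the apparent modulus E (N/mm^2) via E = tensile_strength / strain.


TS = F / (w * t) = 110.0150 / (11.4930 * 1.4840) = 6.4504 N/mm^2
strain = (Lf - L0) / L0 = (76.5050 - 53.6880) / 53.6880 = 0.4250
E = TS / strain = 6.4504 / 0.4250 = 15.1776 N/mm^2


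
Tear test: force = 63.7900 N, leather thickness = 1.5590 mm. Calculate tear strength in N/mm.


Formula: Tear strength = force / thickness
Substituting: Tear strength = 63.7900 / 1.5590
Result: 40.9173 N/mm


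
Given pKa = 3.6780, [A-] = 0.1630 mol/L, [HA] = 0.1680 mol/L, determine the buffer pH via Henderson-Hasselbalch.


ratio = [A-] / [HA] = 0.1630 / 0.1680 = 0.9702
log10(ratio) = -0.0131217
pH = pKa + log10(ratio) = 3.6780 - 0.0131217 = 3.6649


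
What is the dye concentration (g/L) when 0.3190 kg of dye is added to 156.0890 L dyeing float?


Formula: Conc = dye_mass(kg) / volume(L) * 1000
Substituting: Conc = 0.3190 / 156.0890 * 1000
Result: 2.0437 g/L


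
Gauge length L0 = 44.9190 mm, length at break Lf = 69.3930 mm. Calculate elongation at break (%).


Formula: Elongation = (Lf - L0) / L0 * 100
Substituting: Elongation = (69.3930 - 44.9190) / 44.9190 * 100
Result: 54.4847 %


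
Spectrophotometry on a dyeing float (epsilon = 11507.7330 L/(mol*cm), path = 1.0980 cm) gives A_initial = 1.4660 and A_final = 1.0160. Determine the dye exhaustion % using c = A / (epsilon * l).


c_initial = A_i / (epsilon * l) = 1.4660 / (11507.7330 * 1.0980) = 1.1602e-04 mol/L
c_final = A_f / (epsilon * l) = 1.0160 / (11507.7330 * 1.0980) = 8.0408e-05 mol/L
Exhaustion = (c_initial - c_final) / c_initial * 100 = (1.1602e-04 - 8.0408e-05) / 1.1602e-04 * 100 = 30.6958 %


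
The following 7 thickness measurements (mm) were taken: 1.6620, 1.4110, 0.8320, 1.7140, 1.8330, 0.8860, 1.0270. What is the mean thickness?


Formula: Average = sum / n
Substituting: Average = 9.3650 / 7
Result: 1.3379 mm


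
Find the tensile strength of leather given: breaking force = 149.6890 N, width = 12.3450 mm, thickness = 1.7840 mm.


Formula: TS = force / (width * thickness)
Substituting: TS = 149.6890 / (12.3450 * 1.7840)
Result: 6.7968 N/mm^2


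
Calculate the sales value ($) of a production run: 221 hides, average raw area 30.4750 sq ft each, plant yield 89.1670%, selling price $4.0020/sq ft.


Raw_total = N * avg_area = 221 * 30.4750 = 6734.9750 sq ft
Finished = Raw_total * yield / 100 = 6734.9750 * 89.1670 / 100 = 6005.3752 sq ft
Value = Finished * price = 6005.3752 * 4.0020 = 24033.5114 $


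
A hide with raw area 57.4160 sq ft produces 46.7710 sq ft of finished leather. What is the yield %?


Formula: Yield = finished / raw * 100
Substituting: Yield = 46.7710 / 57.4160 * 100
Result: 81.4599 %


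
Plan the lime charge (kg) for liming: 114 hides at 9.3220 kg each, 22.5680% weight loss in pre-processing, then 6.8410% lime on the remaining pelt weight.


Total_raw = N * avg_wt = 114 * 9.3220 = 1062.7080 kg
Substrate = Total_raw * (1 - loss/100) = 1062.7080 * (1 - 22.5680/100) = 822.8761 kg
Lime = Substrate * pct / 100 = 822.8761 * 6.8410 / 100 = 56.2930 kg


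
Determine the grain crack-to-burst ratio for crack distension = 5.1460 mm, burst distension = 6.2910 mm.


Formula: Ratio = crack / burst
Substituting: Ratio = 5.1460 / 6.2910
Result: 0.8180


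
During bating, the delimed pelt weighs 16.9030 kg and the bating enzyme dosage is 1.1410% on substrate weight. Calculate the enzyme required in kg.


Formula: Enzyme = substrate * pct / 100
Substituting: Enzyme = 16.9030 * 1.1410 / 100
Result: 0.1929 kg


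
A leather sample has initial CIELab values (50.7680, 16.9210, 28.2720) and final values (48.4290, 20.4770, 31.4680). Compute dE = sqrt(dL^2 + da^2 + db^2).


dL = -2.3390, da = 3.5560, db = 3.1960
dE = sqrt((-2.3390)^2 + 3.5560^2 + 3.1960^2) = 5.3226


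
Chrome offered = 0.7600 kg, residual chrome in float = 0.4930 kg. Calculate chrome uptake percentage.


Formula: Uptake = (offered - residual) / offered * 100
Substituting: Uptake = (0.7600 - 0.4930) / 0.7600 * 100
Result: 35.1316 %


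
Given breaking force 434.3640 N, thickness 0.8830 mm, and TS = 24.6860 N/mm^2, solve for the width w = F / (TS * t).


Formula: w = F / (TS * t)
Substituting: w = 434.3640 / (24.6860 * 0.8830)
Result: 19.9270 mm


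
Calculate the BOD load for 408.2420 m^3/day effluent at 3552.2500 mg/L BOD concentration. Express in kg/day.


Formula: BOD_load = volume * conc / 1000
Substituting: BOD_load = 408.2420 * 3552.2500 / 1000
Result: 1450.1776 kg/day


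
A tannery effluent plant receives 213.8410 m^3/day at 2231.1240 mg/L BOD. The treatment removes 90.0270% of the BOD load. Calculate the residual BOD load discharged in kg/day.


Load_in = volume * conc / 1000 = 213.8410 * 2231.1240 / 1000 = 477.1058 kg/day
Removed = Load_in * eff / 100 = 477.1058 * 90.0270 / 100 = 429.5240 kg/day
Load_out = Load_in - Removed = 477.1058 - 429.5240 = 47.5818 kg/day


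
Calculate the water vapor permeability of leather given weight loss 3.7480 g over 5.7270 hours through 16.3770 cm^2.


Formula: WVP = loss / (area * time)
Substituting: WVP = 3.7480 / (16.3770 * 5.7270)
Result: 0.0399612 g/(cm^2*hr)


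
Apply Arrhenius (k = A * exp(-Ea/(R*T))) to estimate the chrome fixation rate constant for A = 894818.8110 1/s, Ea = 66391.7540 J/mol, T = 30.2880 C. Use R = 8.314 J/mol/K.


T_K = T_C + 273.15 = 30.2880 + 273.15 = 303.4380 K
exponent = -Ea / (R * T_K) = -66391.7540 / (8.314 * 303.4380) = -26.3169
k = A * exp(exponent) = 894818.8110 * exp(-26.3169) = 3.3302e-06 1/s


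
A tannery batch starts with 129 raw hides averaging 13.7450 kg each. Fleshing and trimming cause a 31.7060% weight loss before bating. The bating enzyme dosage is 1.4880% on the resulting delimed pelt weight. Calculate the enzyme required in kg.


Total_raw = N * avg_wt = 129 * 13.7450 = 1773.1050 kg
Substrate = Total_raw * (1 - loss/100) = 1773.1050 * (1 - 31.7060/100) = 1210.9243 kg
Enzyme = Substrate * pct / 100 = 1210.9243 * 1.4880 / 100 = 18.0186 kg


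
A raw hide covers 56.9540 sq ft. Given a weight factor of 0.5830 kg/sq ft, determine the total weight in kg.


Formula: Weight = area * weight_per_sqft
Substituting: Weight = 56.9540 * 0.5830
Result: 33.2042 kg


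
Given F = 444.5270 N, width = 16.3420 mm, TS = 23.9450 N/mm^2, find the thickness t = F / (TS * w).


Formula: t = F / (TS * w)
Substituting: t = 444.5270 / (23.9450 * 16.3420)
Result: 1.1360 mm


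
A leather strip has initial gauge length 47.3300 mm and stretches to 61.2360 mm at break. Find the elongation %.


Formula: Elongation = (Lf - L0) / L0 * 100
Substituting: Elongation = (61.2360 - 47.3300) / 47.3300 * 100
Result: 29.3809 %


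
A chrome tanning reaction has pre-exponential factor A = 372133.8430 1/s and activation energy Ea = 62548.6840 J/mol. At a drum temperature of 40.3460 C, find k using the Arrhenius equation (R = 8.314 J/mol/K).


T_K = T_C + 273.15 = 40.3460 + 273.15 = 313.4960 K
exponent = -Ea / (R * T_K) = -62548.6840 / (8.314 * 313.4960) = -23.9981
k = A * exp(exponent) = 372133.8430 * exp(-23.9981) = 1.4076e-05 1/s


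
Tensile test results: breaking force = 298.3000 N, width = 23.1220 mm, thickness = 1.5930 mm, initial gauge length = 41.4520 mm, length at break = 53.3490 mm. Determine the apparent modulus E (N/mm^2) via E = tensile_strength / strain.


TS = F / (w * t) = 298.3000 / (23.1220 * 1.5930) = 8.0986 N/mm^2
strain = (Lf - L0) / L0 = (53.3490 - 41.4520) / 41.4520 = 0.2870
E = TS / strain = 8.0986 / 0.2870 = 28.2176 N/mm^2


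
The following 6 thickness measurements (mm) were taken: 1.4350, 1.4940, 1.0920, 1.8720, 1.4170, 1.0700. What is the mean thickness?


Formula: Average = sum / n
Substituting: Average = 8.3800 / 6
Result: 1.3967 mm


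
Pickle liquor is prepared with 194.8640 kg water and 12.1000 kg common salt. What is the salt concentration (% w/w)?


Formula: Conc = salt / (water + salt) * 100
Substituting: Conc = 12.1000 / (194.8640 + 12.1000) * 100
Result: 5.8464 %


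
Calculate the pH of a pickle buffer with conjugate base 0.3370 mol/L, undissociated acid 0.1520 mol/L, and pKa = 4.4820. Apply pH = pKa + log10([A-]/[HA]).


ratio = [A-] / [HA] = 0.3370 / 0.1520 = 2.2171
log10(ratio) = 0.3458
pH = pKa + log10(ratio) = 4.4820 + 0.3458 = 4.8278


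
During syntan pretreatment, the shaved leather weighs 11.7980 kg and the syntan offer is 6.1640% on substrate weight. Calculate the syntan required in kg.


Formula: Syntan = substrate * pct / 100
Substituting: Syntan = 11.7980 * 6.1640 / 100
Result: 0.7272 kg


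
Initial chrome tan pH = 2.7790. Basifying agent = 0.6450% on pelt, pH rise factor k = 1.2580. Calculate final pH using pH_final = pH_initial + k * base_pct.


Formula: pH_final = pH_initial + k * base_pct
Substituting: pH_final = 2.7790 + 1.2580 * 0.6450
Result: 3.5904


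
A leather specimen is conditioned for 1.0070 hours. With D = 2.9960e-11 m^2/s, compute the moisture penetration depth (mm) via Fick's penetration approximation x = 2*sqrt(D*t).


t = 1.0070 hr * 3600 = 3625.2000 s
D * t = 2.9960e-11 * 3625.2000 = 1.0861e-07
x = 2 * sqrt(D*t) = 2 * sqrt(1.0861e-07) = 6.5912e-04 m = 0.6591 mm


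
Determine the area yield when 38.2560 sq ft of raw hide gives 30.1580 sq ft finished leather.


Formula: Yield = finished / raw * 100
Substituting: Yield = 30.1580 / 38.2560 * 100
Result: 78.8321 %
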